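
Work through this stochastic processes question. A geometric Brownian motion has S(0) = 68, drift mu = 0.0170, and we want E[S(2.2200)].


E[S(t)] = S(0) * exp(mu * t)
= 68 * exp(0.0170 * 2.2200)
= 68 * 1.0385
= 70.6154

70.6154


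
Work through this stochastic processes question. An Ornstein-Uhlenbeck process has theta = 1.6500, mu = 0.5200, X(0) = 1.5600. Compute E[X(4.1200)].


E[X(t)] = mu + (X(0) - mu)*exp(-theta*t)
= 0.5200 + (1.5600 - 0.5200)*exp(-1.6500*4.1200)
= 0.5200 + 1.0400 * 0.0011
= 0.5212

0.5212


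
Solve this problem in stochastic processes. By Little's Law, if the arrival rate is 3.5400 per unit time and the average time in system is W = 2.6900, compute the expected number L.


Little's Law: L = lambda * W
= 3.5400 * 2.6900
= 9.5226

9.5226


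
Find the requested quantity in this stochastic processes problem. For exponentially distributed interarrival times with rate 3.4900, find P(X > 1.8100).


P(X > t) = exp(-lambda * t)
= exp(-3.4900 * 1.8100)
= exp(-6.3169) = 0.0018

0.0018


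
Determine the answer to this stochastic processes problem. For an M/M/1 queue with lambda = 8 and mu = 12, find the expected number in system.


rho = 8/12 = 0.6667
L = rho/(1-rho)
= 0.6667/0.3333
= 2.0000

2.0000


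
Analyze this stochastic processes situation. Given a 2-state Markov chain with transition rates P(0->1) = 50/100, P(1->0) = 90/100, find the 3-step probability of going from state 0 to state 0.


Computing P^3 by matrix multiplication.
P = [[0.5000, 0.5000], [0.9000, 0.1000]]
After raising P to the power 3:
P^3(0,0) = 0.6200

0.6200


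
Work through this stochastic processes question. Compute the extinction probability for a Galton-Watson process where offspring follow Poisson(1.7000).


Since mu = 1.7000 > 1, extinction prob q < 1.
Solve s = exp(mu*(s-1)) iteratively.
q = 0.3088

0.3088


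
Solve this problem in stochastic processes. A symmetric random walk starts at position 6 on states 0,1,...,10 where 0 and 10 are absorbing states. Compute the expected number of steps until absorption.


For symmetric RW on 0,...,N with absorbing barriers, E(i) = i*(N-i)
E(6) = 6 * 4 = 24

24


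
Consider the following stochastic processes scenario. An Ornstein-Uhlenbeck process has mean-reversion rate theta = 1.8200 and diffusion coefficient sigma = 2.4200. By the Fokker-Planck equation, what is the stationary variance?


Stationary variance = sigma^2 / (2*theta)
= 2.4200^2 / (2*1.8200)
= 5.8564 / 3.6400
= 1.6089

1.6089


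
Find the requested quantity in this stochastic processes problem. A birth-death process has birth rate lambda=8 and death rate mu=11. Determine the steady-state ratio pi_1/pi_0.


For birth-death process, pi_n/pi_0 = (lambda/mu)^n
= (8/11)^1
= 0.7273

0.7273


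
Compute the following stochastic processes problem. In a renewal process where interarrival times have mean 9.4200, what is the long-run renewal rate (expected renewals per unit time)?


Long-run renewal rate = 1/E(X)
= 1/9.4200
= 0.1062

0.1062


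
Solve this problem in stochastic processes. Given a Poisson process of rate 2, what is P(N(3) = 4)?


P(N(t)=k) = (lambda*t)^k * exp(-lambda*t) / k!
lambda*t = 6
= 6^4 * exp(-6) / 4!
= 1296 * 0.0025 / 24
= 0.1339

0.1339


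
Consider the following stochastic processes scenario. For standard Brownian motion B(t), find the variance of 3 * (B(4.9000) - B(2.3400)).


Var(alpha*(B(t)-B(s))) = alpha^2 * (t-s)
= 3^2 * (4.9000 - 2.3400)
= 9 * 2.5600
= 23.0400

23.0400


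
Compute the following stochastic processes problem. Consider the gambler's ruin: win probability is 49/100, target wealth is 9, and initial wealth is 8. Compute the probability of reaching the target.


Gambler's ruin formula:
r = q/p = 0.5100/0.4900 = 1.0408
P(win) = (1 - r^i)/(1 - r^N)
= (1 - 1.0408^8)/(1 - 1.0408^9)
= 0.8703

0.8703


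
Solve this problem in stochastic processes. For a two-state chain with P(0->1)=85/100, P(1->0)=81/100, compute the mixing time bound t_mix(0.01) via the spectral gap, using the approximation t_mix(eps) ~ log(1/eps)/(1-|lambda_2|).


lambda_2 = |1 - p01 - p10| = |1 - 0.8500 - 0.8100| = 0.6600
t_mix ~ log(1/eps)/(1 - |lambda_2|)
= log(100)/(1 - 0.6600) = 4.6052/0.3400
= 13.5446

13.5446


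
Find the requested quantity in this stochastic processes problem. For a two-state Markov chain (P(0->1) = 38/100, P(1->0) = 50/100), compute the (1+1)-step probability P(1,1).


P^2 = P^1 * P^1
Computing via matrix multiplication of the transition matrix.
Entry (1,1) of P^2 = 0.4400

0.4400


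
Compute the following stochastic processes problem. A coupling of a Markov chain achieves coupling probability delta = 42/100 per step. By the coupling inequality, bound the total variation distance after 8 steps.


TV distance bound <= (1-delta)^n
= (1 - 0.4200)^8
= 0.5800^8
= 0.0128

0.0128


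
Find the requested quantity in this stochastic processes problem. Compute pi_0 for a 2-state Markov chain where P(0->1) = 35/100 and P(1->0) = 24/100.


Stationary distribution: pi_0 = p10/(p01+p10), pi_1 = p01/(p01+p10)
p01 = 0.3500, p10 = 0.2400
pi_0 = 0.4068

0.4068


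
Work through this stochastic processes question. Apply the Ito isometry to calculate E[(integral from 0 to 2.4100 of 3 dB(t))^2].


By Ito isometry: E[(int f dB)^2] = int f^2 dt
= 3^2 * 2.4100
= 9 * 2.4100 = 21.6900

21.6900


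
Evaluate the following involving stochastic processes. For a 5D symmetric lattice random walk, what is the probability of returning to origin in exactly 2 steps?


P(return in 2 steps) = P(reverse first step) = 1/(2d)
= 1/10
= 0.1000

0.1000


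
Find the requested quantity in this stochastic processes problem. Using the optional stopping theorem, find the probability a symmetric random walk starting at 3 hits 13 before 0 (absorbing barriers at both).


By optional stopping theorem: E(M at tau) = M(0) = 3
P(hit 13)*13 + P(hit 0)*0 = 3
P(hit 13) = (3 - 0)/(13 - 0) = 3/13 = 0.2308

0.2308


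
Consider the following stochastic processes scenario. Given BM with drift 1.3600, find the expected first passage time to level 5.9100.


Expected first passage time = a/mu
= 5.9100/1.3600
= 4.3456

4.3456


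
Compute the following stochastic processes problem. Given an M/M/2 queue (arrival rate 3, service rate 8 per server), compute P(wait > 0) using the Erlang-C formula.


a = lambda/mu = 0.3750
rho = a/c = 0.1875
Erlang-C formula applied:
C(c,a) = 0.0592

0.0592


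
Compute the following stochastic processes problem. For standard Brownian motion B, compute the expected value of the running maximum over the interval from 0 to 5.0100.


E(max B(s)) = sqrt(2t/pi)
= sqrt(2*5.0100/pi)
= sqrt(3.1895)
= 1.7859

1.7859


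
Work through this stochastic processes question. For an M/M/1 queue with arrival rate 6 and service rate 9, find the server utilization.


rho = lambda/mu
= 6/9
= 0.6667

0.6667


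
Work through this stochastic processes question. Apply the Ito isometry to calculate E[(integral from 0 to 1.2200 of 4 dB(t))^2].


By Ito isometry: E[(int f dB)^2] = int f^2 dt
= 4^2 * 1.2200
= 16 * 1.2200 = 19.5200

19.5200


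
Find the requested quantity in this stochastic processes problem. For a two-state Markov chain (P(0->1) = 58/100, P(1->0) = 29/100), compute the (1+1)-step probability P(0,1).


P^2 = P^1 * P^1
Computing via matrix multiplication of the transition matrix.
Entry (0,1) of P^2 = 0.6554

0.6554


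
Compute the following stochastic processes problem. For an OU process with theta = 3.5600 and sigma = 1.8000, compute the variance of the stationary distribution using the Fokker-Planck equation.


Stationary variance = sigma^2 / (2*theta)
= 1.8000^2 / (2*3.5600)
= 3.2400 / 7.1200
= 0.4551

0.4551


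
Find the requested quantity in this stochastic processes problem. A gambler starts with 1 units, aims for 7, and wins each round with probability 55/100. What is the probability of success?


Gambler's ruin formula:
r = q/p = 0.4500/0.5500 = 0.8182
P(win) = (1 - r^i)/(1 - r^N)
= (1 - 0.8182^1)/(1 - 0.8182^7)
= 0.2410

0.2410


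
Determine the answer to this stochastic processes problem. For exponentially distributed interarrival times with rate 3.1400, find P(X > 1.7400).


P(X > t) = exp(-lambda * t)
= exp(-3.1400 * 1.7400)
= exp(-5.4636) = 0.0042

0.0042


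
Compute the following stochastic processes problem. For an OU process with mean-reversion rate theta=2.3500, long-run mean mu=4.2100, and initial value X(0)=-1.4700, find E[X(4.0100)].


E[X(t)] = mu + (X(0) - mu)*exp(-theta*t)
= 4.2100 + (-1.4700 - 4.2100)*exp(-2.3500*4.0100)
= 4.2100 + -5.6800 * 8.0803e-05
= 4.2095

4.2095


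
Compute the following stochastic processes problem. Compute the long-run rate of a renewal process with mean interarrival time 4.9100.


Long-run renewal rate = 1/E(X)
= 1/4.9100
= 0.2037

0.2037


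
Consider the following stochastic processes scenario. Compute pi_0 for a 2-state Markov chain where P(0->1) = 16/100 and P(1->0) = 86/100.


Stationary distribution: pi_0 = p10/(p01+p10), pi_1 = p01/(p01+p10)
p01 = 0.1600, p10 = 0.8600
pi_0 = 0.8431

0.8431


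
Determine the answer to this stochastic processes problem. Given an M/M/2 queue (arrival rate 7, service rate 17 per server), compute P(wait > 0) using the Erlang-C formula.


a = lambda/mu = 0.4118
rho = a/c = 0.2059
Erlang-C formula applied:
C(c,a) = 0.0703

0.0703


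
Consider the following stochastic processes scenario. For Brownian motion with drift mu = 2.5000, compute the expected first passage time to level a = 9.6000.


Expected first passage time = a/mu
= 9.6000/2.5000
= 3.8400

3.8400


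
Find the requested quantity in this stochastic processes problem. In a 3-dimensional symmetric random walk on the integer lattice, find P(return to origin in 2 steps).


P(return in 2 steps) = P(reverse first step) = 1/(2d)
= 1/6
= 0.1667

0.1667


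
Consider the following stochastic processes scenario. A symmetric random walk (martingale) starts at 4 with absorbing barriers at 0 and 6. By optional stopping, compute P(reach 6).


By optional stopping theorem: E(M at tau) = M(0) = 4
P(hit 6)*6 + P(hit 0)*0 = 4
P(hit 6) = (4 - 0)/(6 - 0) = 2/3 = 0.6667

0.6667


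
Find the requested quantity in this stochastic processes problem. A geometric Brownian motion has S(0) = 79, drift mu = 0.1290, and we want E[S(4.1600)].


E[S(t)] = S(0) * exp(mu * t)
= 79 * exp(0.1290 * 4.1600)
= 79 * 1.7103
= 135.1098

135.1098


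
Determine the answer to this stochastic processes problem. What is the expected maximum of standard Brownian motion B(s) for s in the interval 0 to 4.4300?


E(max B(s)) = sqrt(2t/pi)
= sqrt(2*4.4300/pi)
= sqrt(2.8202)
= 1.6794

1.6794


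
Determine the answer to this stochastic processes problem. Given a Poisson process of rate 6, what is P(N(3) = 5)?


P(N(t)=k) = (lambda*t)^k * exp(-lambda*t) / k!
lambda*t = 18
= 18^5 * exp(-18) / 5!
= 1889568 * 1.5230e-08 / 120
= 2.3982e-04

2.3982e-04


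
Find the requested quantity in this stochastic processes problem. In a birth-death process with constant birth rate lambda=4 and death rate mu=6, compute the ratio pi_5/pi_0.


For birth-death process, pi_n/pi_0 = (lambda/mu)^n
= (4/6)^5
= 0.1317

0.1317


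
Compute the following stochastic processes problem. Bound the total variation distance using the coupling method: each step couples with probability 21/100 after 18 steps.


TV distance bound <= (1-delta)^n
= (1 - 0.2100)^18
= 0.7900^18
= 0.0144

0.0144


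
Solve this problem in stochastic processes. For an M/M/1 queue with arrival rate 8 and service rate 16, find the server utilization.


rho = lambda/mu
= 8/16
= 0.5000

0.5000


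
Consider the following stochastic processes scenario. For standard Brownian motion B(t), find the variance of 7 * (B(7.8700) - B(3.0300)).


Var(alpha*(B(t)-B(s))) = alpha^2 * (t-s)
= 7^2 * (7.8700 - 3.0300)
= 49 * 4.8400
= 237.1600

237.1600


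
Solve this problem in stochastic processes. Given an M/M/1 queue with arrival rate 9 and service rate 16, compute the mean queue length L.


rho = 9/16 = 0.5625
L = rho/(1-rho)
= 0.5625/0.4375
= 1.2857

1.2857


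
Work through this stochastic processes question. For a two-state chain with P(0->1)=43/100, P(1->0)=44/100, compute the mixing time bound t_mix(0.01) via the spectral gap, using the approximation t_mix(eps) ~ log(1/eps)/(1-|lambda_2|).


lambda_2 = |1 - p01 - p10| = |1 - 0.4300 - 0.4400| = 0.1300
t_mix ~ log(1/eps)/(1 - |lambda_2|)
= log(100)/(1 - 0.1300) = 4.6052/0.8700
= 5.2933

5.2933


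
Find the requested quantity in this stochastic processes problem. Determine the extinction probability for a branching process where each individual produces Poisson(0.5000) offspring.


Since mu = 0.5000 <= 1, extinction probability = 1.

1.0000


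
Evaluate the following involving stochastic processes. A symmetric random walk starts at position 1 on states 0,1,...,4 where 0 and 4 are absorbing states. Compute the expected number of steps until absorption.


For symmetric RW on 0,...,N with absorbing barriers, E(i) = i*(N-i)
E(1) = 1 * 3 = 3

3


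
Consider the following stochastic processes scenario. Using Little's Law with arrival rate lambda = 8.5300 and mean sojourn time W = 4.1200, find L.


Little's Law: L = lambda * W
= 8.5300 * 4.1200
= 35.1436

35.1436


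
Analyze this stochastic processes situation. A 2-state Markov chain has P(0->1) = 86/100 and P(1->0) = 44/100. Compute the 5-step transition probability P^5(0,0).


Computing P^5 by matrix multiplication.
P = [[0.1400, 0.8600], [0.4400, 0.5600]]
After raising P to the power 5:
P^5(0,0) = 0.3369

0.3369


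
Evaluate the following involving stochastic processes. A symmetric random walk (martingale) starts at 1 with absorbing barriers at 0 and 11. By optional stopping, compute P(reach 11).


By optional stopping theorem: E(M at tau) = M(0) = 1
P(hit 11)*11 + P(hit 0)*0 = 1
P(hit 11) = (1 - 0)/(11 - 0) = 1/11 = 0.0909

0.0909


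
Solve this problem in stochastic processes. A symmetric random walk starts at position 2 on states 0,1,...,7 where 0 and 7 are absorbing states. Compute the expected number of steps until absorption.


For symmetric RW on 0,...,N with absorbing barriers, E(i) = i*(N-i)
E(2) = 2 * 5 = 10

10


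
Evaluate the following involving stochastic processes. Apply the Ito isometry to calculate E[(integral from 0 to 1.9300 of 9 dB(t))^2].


By Ito isometry: E[(int f dB)^2] = int f^2 dt
= 9^2 * 1.9300
= 81 * 1.9300 = 156.3300

156.3300


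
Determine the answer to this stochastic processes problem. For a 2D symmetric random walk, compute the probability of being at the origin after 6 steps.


P = C(6,3)^2 / 4^6
= 20^2 / 4096
= 400 / 4096
= 0.0977

0.0977


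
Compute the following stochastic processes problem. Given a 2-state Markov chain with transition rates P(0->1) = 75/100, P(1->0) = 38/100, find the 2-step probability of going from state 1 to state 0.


Computing P^2 by matrix multiplication.
P = [[0.2500, 0.7500], [0.3800, 0.6200]]
After raising P to the power 2:
P^2(1,0) = 0.3306

0.3306


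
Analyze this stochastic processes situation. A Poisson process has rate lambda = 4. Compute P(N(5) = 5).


P(N(t)=k) = (lambda*t)^k * exp(-lambda*t) / k!
lambda*t = 20
= 20^5 * exp(-20) / 5!
= 3200000 * 2.0612e-09 / 120
= 5.4964e-05

5.4964e-05


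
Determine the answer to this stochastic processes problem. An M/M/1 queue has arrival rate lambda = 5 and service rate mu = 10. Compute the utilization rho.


rho = lambda/mu
= 5/10
= 0.5000

0.5000


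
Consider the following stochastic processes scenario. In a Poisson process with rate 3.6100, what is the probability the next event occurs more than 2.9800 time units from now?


P(X > t) = exp(-lambda * t)
= exp(-3.6100 * 2.9800)
= exp(-10.7578) = 2.1279e-05

2.1279e-05


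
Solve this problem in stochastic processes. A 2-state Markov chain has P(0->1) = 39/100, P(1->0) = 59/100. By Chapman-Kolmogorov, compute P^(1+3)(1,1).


P^4 = P^1 * P^3
Computing via matrix multiplication of the transition matrix.
Entry (1,1) of P^4 = 0.3980

0.3980


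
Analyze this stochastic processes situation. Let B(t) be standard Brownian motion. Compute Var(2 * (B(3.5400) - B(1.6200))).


Var(alpha*(B(t)-B(s))) = alpha^2 * (t-s)
= 2^2 * (3.5400 - 1.6200)
= 4 * 1.9200
= 7.6800

7.6800


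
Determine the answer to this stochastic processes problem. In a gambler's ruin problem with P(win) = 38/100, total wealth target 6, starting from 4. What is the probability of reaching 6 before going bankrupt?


Gambler's ruin formula:
r = q/p = 0.6200/0.3800 = 1.6316
P(win) = (1 - r^i)/(1 - r^N)
= (1 - 1.6316^4)/(1 - 1.6316^6)
= 0.3407

0.3407


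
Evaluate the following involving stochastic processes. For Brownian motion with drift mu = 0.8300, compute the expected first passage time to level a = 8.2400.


Expected first passage time = a/mu
= 8.2400/0.8300
= 9.9277

9.9277


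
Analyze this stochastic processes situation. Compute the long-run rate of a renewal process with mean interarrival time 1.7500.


Long-run renewal rate = 1/E(X)
= 1/1.7500
= 0.5714

0.5714


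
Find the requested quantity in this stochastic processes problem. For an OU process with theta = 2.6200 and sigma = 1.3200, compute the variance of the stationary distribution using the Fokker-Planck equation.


Stationary variance = sigma^2 / (2*theta)
= 1.3200^2 / (2*2.6200)
= 1.7424 / 5.2400
= 0.3325

0.3325


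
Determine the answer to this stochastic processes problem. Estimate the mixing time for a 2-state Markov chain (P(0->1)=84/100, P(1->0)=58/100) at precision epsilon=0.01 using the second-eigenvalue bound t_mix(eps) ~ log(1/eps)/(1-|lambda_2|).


lambda_2 = |1 - p01 - p10| = |1 - 0.8400 - 0.5800| = 0.4200
t_mix ~ log(1/eps)/(1 - |lambda_2|)
= log(100)/(1 - 0.4200) = 4.6052/0.5800
= 7.9399

7.9399


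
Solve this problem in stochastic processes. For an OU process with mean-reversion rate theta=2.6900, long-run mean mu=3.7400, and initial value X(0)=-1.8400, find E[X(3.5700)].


E[X(t)] = mu + (X(0) - mu)*exp(-theta*t)
= 3.7400 + (-1.8400 - 3.7400)*exp(-2.6900*3.5700)
= 3.7400 + -5.5800 * 6.7506e-05
= 3.7396

3.7396


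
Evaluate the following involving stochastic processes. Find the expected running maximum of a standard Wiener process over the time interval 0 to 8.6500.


E(max B(s)) = sqrt(2t/pi)
= sqrt(2*8.6500/pi)
= sqrt(5.5068)
= 2.3466

2.3466


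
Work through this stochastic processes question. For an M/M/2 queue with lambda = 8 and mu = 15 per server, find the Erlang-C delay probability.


a = lambda/mu = 0.5333
rho = a/c = 0.2667
Erlang-C formula applied:
C(c,a) = 0.1123

0.1123


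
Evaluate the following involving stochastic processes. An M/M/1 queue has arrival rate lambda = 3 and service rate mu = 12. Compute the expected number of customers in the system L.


rho = 3/12 = 0.2500
L = rho/(1-rho)
= 0.2500/0.7500
= 0.3333

0.3333


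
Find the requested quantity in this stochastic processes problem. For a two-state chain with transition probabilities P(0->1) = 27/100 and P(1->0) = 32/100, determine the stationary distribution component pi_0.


Stationary distribution: pi_0 = p10/(p01+p10), pi_1 = p01/(p01+p10)
p01 = 0.2700, p10 = 0.3200
pi_0 = 0.5424

0.5424


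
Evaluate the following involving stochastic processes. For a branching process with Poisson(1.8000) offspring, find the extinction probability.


Since mu = 1.8000 > 1, extinction prob q < 1.
Solve s = exp(mu*(s-1)) iteratively.
q = 0.2676

0.2676


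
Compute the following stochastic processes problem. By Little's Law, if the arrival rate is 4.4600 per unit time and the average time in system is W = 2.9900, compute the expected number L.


Little's Law: L = lambda * W
= 4.4600 * 2.9900
= 13.3354

13.3354


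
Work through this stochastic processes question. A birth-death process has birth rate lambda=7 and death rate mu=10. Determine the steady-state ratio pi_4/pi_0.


For birth-death process, pi_n/pi_0 = (lambda/mu)^n
= (7/10)^4
= 0.2401

0.2401


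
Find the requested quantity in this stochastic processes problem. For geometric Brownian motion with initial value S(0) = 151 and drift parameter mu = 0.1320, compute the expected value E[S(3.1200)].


E[S(t)] = S(0) * exp(mu * t)
= 151 * exp(0.1320 * 3.1200)
= 151 * 1.5096
= 227.9485

227.9485


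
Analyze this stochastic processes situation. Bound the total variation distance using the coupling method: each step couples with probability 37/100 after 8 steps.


TV distance bound <= (1-delta)^n
= (1 - 0.3700)^8
= 0.6300^8
= 0.0248

0.0248


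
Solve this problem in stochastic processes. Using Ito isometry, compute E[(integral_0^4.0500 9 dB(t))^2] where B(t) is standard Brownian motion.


By Ito isometry: E[(int f dB)^2] = int f^2 dt
= 9^2 * 4.0500
= 81 * 4.0500 = 328.0500

328.0500


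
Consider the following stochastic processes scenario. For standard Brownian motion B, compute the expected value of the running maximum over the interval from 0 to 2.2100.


E(max B(s)) = sqrt(2t/pi)
= sqrt(2*2.2100/pi)
= sqrt(1.4069)
= 1.1861

1.1861


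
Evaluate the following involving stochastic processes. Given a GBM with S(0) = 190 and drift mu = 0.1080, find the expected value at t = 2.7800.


E[S(t)] = S(0) * exp(mu * t)
= 190 * exp(0.1080 * 2.7800)
= 190 * 1.3502
= 256.5347

256.5347


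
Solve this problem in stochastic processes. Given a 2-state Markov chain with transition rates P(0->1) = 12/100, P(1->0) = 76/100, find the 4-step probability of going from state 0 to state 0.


Computing P^4 by matrix multiplication.
P = [[0.8800, 0.1200], [0.7600, 0.2400]]
After raising P to the power 4:
P^4(0,0) = 0.8637

0.8637


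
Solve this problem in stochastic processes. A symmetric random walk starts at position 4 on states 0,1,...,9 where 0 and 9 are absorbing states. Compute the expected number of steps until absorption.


For symmetric RW on 0,...,N with absorbing barriers, E(i) = i*(N-i)
E(4) = 4 * 5 = 20

20


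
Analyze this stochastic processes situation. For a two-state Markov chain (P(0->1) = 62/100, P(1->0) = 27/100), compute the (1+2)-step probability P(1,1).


P^3 = P^1 * P^2
Computing via matrix multiplication of the transition matrix.
Entry (1,1) of P^3 = 0.6970

0.6970


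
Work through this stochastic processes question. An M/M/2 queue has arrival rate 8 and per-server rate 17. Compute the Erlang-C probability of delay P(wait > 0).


a = lambda/mu = 0.4706
rho = a/c = 0.2353
Erlang-C formula applied:
C(c,a) = 0.0896

0.0896


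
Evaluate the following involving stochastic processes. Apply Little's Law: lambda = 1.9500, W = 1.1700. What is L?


Little's Law: L = lambda * W
= 1.9500 * 1.1700
= 2.2815

2.2815


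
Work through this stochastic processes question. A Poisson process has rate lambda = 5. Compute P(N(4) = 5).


P(N(t)=k) = (lambda*t)^k * exp(-lambda*t) / k!
lambda*t = 20
= 20^5 * exp(-20) / 5!
= 3200000 * 2.0612e-09 / 120
= 5.4964e-05

5.4964e-05


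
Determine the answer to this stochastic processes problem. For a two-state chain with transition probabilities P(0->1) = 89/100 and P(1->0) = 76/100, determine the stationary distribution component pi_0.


Stationary distribution: pi_0 = p10/(p01+p10), pi_1 = p01/(p01+p10)
p01 = 0.8900, p10 = 0.7600
pi_0 = 0.4606

0.4606


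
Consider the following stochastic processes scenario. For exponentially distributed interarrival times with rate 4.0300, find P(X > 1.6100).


P(X > t) = exp(-lambda * t)
= exp(-4.0300 * 1.6100)
= exp(-6.4883) = 0.0015

0.0015


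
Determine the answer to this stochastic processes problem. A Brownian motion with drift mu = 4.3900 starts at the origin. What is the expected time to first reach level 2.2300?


Expected first passage time = a/mu
= 2.2300/4.3900
= 0.5080

0.5080


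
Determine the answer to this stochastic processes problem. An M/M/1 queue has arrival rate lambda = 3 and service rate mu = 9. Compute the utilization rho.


rho = lambda/mu
= 3/9
= 0.3333

0.3333


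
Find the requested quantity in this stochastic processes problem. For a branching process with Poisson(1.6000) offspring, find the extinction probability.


Since mu = 1.6000 > 1, extinction prob q < 1.
Solve s = exp(mu*(s-1)) iteratively.
q = 0.3580

0.3580


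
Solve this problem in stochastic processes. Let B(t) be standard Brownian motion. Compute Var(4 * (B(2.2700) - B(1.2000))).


Var(alpha*(B(t)-B(s))) = alpha^2 * (t-s)
= 4^2 * (2.2700 - 1.2000)
= 16 * 1.0700
= 17.1200

17.1200


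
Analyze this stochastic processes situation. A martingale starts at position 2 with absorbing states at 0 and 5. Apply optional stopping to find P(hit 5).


By optional stopping theorem: E(M at tau) = M(0) = 2
P(hit 5)*5 + P(hit 0)*0 = 2
P(hit 5) = (2 - 0)/(5 - 0) = 2/5 = 0.4000

0.4000


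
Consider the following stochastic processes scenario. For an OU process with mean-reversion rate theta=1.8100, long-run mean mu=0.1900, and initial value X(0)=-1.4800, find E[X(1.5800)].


E[X(t)] = mu + (X(0) - mu)*exp(-theta*t)
= 0.1900 + (-1.4800 - 0.1900)*exp(-1.8100*1.5800)
= 0.1900 + -1.6700 * 0.0573
= 0.0943

0.0943


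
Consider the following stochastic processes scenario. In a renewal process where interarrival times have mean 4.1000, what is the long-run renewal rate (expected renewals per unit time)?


Long-run renewal rate = 1/E(X)
= 1/4.1000
= 0.2439

0.2439


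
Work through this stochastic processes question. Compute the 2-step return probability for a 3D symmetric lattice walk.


P(return in 2 steps) = P(reverse first step) = 1/(2d)
= 1/6
= 0.1667

0.1667


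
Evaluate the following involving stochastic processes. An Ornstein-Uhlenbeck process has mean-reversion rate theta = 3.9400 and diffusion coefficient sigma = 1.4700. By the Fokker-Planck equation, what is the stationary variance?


Stationary variance = sigma^2 / (2*theta)
= 1.4700^2 / (2*3.9400)
= 2.1609 / 7.8800
= 0.2742

0.2742


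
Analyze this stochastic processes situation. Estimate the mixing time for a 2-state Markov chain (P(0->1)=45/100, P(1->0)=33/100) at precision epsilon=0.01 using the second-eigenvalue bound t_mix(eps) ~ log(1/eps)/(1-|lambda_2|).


lambda_2 = |1 - p01 - p10| = |1 - 0.4500 - 0.3300| = 0.2200
t_mix ~ log(1/eps)/(1 - |lambda_2|)
= log(100)/(1 - 0.2200) = 4.6052/0.7800
= 5.9041

5.9041


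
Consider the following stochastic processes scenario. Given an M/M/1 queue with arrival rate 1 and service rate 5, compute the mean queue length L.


rho = 1/5 = 0.2000
L = rho/(1-rho)
= 0.2000/0.8000
= 0.2500

0.2500


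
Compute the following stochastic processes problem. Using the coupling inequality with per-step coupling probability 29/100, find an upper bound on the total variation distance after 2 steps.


TV distance bound <= (1-delta)^n
= (1 - 0.2900)^2
= 0.7100^2
= 0.5041

0.5041


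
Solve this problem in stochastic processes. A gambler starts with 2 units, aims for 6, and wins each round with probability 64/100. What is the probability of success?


Gambler's ruin formula:
r = q/p = 0.3600/0.6400 = 0.5625
P(win) = (1 - r^i)/(1 - r^N)
= (1 - 0.5625^2)/(1 - 0.5625^6)
= 0.7060

0.7060


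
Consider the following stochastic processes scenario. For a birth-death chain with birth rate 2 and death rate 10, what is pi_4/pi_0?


For birth-death process, pi_n/pi_0 = (lambda/mu)^n
= (2/10)^4
= 0.0016

0.0016


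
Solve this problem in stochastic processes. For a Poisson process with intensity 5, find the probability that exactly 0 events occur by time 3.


P(N(t)=k) = (lambda*t)^k * exp(-lambda*t) / k!
lambda*t = 15
= 15^0 * exp(-15) / 0!
= 1 * 3.0590e-07 / 1
= 3.0590e-07

3.0590e-07


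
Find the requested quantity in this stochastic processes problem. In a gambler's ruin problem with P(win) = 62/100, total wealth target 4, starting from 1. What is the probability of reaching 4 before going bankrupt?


Gambler's ruin formula:
r = q/p = 0.3800/0.6200 = 0.6129
P(win) = (1 - r^i)/(1 - r^N)
= (1 - 0.6129^1)/(1 - 0.6129^4)
= 0.4507

0.4507


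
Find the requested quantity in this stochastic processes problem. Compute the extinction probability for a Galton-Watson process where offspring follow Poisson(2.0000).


Since mu = 2.0000 > 1, extinction prob q < 1.
Solve s = exp(mu*(s-1)) iteratively.
q = 0.2032

0.2032


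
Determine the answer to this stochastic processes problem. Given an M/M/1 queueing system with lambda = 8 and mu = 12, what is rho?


rho = lambda/mu
= 8/12
= 0.6667

0.6667


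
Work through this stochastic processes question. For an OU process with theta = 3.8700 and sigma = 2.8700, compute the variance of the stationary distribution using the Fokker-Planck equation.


Stationary variance = sigma^2 / (2*theta)
= 2.8700^2 / (2*3.8700)
= 8.2369 / 7.7400
= 1.0642

1.0642


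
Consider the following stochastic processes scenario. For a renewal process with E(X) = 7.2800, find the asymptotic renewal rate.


Long-run renewal rate = 1/E(X)
= 1/7.2800
= 0.1374

0.1374


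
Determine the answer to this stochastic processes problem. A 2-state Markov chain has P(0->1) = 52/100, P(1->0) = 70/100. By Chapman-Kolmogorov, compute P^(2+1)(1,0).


P^3 = P^2 * P^1
Computing via matrix multiplication of the transition matrix.
Entry (1,0) of P^3 = 0.5799

0.5799


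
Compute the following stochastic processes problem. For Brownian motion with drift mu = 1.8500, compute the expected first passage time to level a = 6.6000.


Expected first passage time = a/mu
= 6.6000/1.8500
= 3.5676

3.5676


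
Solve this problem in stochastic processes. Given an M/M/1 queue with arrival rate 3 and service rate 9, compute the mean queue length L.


rho = 3/9 = 0.3333
L = rho/(1-rho)
= 0.3333/0.6667
= 0.5000

0.5000


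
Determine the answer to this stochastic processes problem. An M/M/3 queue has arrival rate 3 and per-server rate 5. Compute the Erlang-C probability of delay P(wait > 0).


a = lambda/mu = 0.6000
rho = a/c = 0.2000
Erlang-C formula applied:
C(c,a) = 0.0247

0.0247


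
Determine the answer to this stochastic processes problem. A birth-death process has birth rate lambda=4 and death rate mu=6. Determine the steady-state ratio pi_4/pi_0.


For birth-death process, pi_n/pi_0 = (lambda/mu)^n
= (4/6)^4
= 0.1975

0.1975


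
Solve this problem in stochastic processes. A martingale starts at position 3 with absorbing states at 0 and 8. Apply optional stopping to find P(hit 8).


By optional stopping theorem: E(M at tau) = M(0) = 3
P(hit 8)*8 + P(hit 0)*0 = 3
P(hit 8) = (3 - 0)/(8 - 0) = 3/8 = 0.3750

0.3750


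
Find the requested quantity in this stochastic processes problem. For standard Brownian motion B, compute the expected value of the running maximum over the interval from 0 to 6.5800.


E(max B(s)) = sqrt(2t/pi)
= sqrt(2*6.5800/pi)
= sqrt(4.1890)
= 2.0467

2.0467


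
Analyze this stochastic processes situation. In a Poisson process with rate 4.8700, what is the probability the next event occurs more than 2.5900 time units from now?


P(X > t) = exp(-lambda * t)
= exp(-4.8700 * 2.5900)
= exp(-12.6133) = 3.3275e-06

3.3275e-06


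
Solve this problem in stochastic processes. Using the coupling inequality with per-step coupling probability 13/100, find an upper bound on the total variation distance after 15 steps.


TV distance bound <= (1-delta)^n
= (1 - 0.1300)^15
= 0.8700^15
= 0.1238

0.1238


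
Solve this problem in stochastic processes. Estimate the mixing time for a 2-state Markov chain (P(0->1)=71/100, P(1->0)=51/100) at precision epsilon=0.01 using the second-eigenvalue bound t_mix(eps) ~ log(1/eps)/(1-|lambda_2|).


lambda_2 = |1 - p01 - p10| = |1 - 0.7100 - 0.5100| = 0.2200
t_mix ~ log(1/eps)/(1 - |lambda_2|)
= log(100)/(1 - 0.2200) = 4.6052/0.7800
= 5.9041

5.9041


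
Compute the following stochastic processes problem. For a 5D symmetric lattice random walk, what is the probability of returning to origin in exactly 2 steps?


P(return in 2 steps) = P(reverse first step) = 1/(2d)
= 1/10
= 0.1000

0.1000


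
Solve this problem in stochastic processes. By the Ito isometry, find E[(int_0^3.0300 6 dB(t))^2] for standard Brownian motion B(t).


By Ito isometry: E[(int f dB)^2] = int f^2 dt
= 6^2 * 3.0300
= 36 * 3.0300 = 109.0800

109.0800


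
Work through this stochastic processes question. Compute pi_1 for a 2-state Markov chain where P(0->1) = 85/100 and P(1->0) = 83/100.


Stationary distribution: pi_0 = p10/(p01+p10), pi_1 = p01/(p01+p10)
p01 = 0.8500, p10 = 0.8300
pi_1 = 0.5060

0.5060


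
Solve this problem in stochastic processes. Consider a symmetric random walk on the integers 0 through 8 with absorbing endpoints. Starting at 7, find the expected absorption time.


For symmetric RW on 0,...,N with absorbing barriers, E(i) = i*(N-i)
E(7) = 7 * 1 = 7

7


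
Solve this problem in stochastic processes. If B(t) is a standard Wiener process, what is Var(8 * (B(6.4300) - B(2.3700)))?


Var(alpha*(B(t)-B(s))) = alpha^2 * (t-s)
= 8^2 * (6.4300 - 2.3700)
= 64 * 4.0600
= 259.8400

259.8400


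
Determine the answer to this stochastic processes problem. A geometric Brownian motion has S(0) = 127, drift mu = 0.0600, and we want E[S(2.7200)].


E[S(t)] = S(0) * exp(mu * t)
= 127 * exp(0.0600 * 2.7200)
= 127 * 1.1773
= 149.5136

149.5136


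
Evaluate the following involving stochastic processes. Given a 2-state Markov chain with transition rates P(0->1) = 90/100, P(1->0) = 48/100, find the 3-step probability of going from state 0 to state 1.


Computing P^3 by matrix multiplication.
P = [[0.1000, 0.9000], [0.4800, 0.5200]]
After raising P to the power 3:
P^3(0,1) = 0.6880

0.6880


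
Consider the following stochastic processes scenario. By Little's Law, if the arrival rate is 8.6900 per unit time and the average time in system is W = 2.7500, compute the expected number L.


Little's Law: L = lambda * W
= 8.6900 * 2.7500
= 23.8975

23.8975


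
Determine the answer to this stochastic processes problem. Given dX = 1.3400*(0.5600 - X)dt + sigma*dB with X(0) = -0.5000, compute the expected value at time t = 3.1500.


E[X(t)] = mu + (X(0) - mu)*exp(-theta*t)
= 0.5600 + (-0.5000 - 0.5600)*exp(-1.3400*3.1500)
= 0.5600 + -1.0600 * 0.0147
= 0.5444

0.5444


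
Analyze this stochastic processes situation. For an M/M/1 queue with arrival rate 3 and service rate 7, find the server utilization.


rho = lambda/mu
= 3/7
= 0.4286

0.4286


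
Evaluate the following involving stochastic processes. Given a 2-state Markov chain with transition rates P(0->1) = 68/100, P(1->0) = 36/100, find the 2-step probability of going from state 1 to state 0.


Computing P^2 by matrix multiplication.
P = [[0.3200, 0.6800], [0.3600, 0.6400]]
After raising P to the power 2:
P^2(1,0) = 0.3456

0.3456


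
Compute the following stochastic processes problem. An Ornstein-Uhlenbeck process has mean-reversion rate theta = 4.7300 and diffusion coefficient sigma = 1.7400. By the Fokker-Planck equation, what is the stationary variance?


Stationary variance = sigma^2 / (2*theta)
= 1.7400^2 / (2*4.7300)
= 3.0276 / 9.4600
= 0.3200

0.3200


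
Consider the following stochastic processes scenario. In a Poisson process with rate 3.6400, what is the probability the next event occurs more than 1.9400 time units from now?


P(X > t) = exp(-lambda * t)
= exp(-3.6400 * 1.9400)
= exp(-7.0616) = 8.5741e-04

8.5741e-04


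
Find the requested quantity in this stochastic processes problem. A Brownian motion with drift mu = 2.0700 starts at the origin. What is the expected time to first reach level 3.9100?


Expected first passage time = a/mu
= 3.9100/2.0700
= 1.8889

1.8889


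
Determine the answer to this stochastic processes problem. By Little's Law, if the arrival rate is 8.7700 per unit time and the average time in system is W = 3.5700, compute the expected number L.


Little's Law: L = lambda * W
= 8.7700 * 3.5700
= 31.3089

31.3089


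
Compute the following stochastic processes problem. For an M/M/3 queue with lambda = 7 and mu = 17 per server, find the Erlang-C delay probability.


a = lambda/mu = 0.4118
rho = a/c = 0.1373
Erlang-C formula applied:
C(c,a) = 0.0089

0.0089


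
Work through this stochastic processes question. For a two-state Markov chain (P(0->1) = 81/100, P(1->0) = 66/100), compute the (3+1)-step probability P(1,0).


P^4 = P^3 * P^1
Computing via matrix multiplication of the transition matrix.
Entry (1,0) of P^4 = 0.4271

0.4271


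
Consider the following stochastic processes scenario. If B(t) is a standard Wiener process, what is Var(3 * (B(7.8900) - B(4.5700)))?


Var(alpha*(B(t)-B(s))) = alpha^2 * (t-s)
= 3^2 * (7.8900 - 4.5700)
= 9 * 3.3200
= 29.8800

29.8800


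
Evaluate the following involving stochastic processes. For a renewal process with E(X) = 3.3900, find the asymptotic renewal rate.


Long-run renewal rate = 1/E(X)
= 1/3.3900
= 0.2950

0.2950


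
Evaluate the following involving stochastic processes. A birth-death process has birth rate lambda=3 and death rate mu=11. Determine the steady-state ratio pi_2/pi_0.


For birth-death process, pi_n/pi_0 = (lambda/mu)^n
= (3/11)^2
= 0.0744

0.0744


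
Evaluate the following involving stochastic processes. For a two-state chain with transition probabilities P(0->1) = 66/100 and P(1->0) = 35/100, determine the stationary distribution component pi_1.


Stationary distribution: pi_0 = p10/(p01+p10), pi_1 = p01/(p01+p10)
p01 = 0.6600, p10 = 0.3500
pi_1 = 0.6535

0.6535


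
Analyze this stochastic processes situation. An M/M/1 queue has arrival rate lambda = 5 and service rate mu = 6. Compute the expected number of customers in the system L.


rho = 5/6 = 0.8333
L = rho/(1-rho)
= 0.8333/0.1667
= 5.0000

5.0000


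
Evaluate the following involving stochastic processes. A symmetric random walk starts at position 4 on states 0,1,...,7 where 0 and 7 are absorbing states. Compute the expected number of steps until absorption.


For symmetric RW on 0,...,N with absorbing barriers, E(i) = i*(N-i)
E(4) = 4 * 3 = 12

12


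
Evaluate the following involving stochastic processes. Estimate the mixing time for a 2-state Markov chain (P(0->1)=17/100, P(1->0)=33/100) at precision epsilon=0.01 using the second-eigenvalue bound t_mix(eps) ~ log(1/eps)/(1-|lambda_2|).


lambda_2 = |1 - p01 - p10| = |1 - 0.1700 - 0.3300| = 0.5000
t_mix ~ log(1/eps)/(1 - |lambda_2|)
= log(100)/(1 - 0.5000) = 4.6052/0.5000
= 9.2103

9.2103


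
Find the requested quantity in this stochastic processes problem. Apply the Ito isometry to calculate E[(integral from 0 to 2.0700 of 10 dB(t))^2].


By Ito isometry: E[(int f dB)^2] = int f^2 dt
= 10^2 * 2.0700
= 100 * 2.0700 = 207.0000

207.0000


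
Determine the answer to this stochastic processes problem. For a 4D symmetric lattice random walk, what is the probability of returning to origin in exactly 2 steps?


P(return in 2 steps) = P(reverse first step) = 1/(2d)
= 1/8
= 0.1250

0.1250


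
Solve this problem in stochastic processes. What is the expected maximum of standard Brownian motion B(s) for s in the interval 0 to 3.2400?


E(max B(s)) = sqrt(2t/pi)
= sqrt(2*3.2400/pi)
= sqrt(2.0626)
= 1.4362

1.4362


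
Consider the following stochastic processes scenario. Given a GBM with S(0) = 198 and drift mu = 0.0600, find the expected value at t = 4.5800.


E[S(t)] = S(0) * exp(mu * t)
= 198 * exp(0.0600 * 4.5800)
= 198 * 1.3163
= 260.6209

260.6209


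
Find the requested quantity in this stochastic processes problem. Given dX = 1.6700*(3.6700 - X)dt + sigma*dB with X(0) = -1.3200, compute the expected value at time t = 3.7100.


E[X(t)] = mu + (X(0) - mu)*exp(-theta*t)
= 3.6700 + (-1.3200 - 3.6700)*exp(-1.6700*3.7100)
= 3.6700 + -4.9900 * 0.0020
= 3.6598

3.6598
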